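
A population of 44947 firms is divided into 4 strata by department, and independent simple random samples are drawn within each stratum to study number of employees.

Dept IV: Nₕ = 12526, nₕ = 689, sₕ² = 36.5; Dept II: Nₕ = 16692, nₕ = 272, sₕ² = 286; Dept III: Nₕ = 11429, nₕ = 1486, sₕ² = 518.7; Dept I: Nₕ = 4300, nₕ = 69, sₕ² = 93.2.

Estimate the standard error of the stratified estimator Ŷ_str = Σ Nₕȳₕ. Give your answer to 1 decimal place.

18981.2

Var(Ŷ_str) = Σₕ Nₕ²(1 − fₕ)sₕ²/nₕ.
Dept IV: 12526²·(1 − 689/12526)·36.5/689 = 7.8546655 × 10^6.
Dept II: 16692²·(1 − 272/16692)·286/272 = 2.8818983 × 10^8.
Dept III: 11429²·(1 − 1486/11429)·518.7/1486 = 3.966643 × 10^7.
Dept I: 4300²·(1 − 69/4300)·93.2/69 = 2.4574139 × 10^7.
Sum = 3.6028506 × 10^8.
SE = √(3.6028506 × 10^8) = 18981.2.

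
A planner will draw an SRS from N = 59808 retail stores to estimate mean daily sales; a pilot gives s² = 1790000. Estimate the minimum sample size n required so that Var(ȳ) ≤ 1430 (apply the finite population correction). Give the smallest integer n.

1227

Without fpc, n₀ = s²/D = 1790000/1430 = 1251.7483.
With fpc, (1 − n/N)·s²/n ≤ D requires n ≥ n₀/(1 + n₀/N) = 1251.7483/(1 + 1251.7483/59808) = 1226.0870.
Rounding up, n = 1227.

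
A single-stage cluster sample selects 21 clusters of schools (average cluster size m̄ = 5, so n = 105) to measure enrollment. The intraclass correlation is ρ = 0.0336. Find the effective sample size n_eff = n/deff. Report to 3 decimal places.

92.560

deff = 1 + (5 − 1)·0.0336 = 1 + 0.1344 = 1.1344.
n_eff = 105 / 1.1344 = 92.560.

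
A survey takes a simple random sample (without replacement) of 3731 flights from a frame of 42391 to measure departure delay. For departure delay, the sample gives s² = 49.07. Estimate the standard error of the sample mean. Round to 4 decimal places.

0.1095

Under SRS without replacement, Var(ȳ) = (1 − f)·s²/n with f = n/N = 3731/42391 = 0.08801397.
Var(ȳ) = (1 − 0.08801397)·49.07/3731 = 0.91198603·0.01315197 = 0.011994413.
SE(ȳ) = √(0.011994413) = 0.1095.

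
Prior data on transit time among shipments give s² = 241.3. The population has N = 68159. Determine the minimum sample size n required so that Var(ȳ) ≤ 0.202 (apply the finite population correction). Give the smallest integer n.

1174

Without fpc, n₀ = s²/D = 241.3/0.202 = 1194.5545.
With fpc, (1 − n/N)·s²/n ≤ D requires n ≥ n₀/(1 + n₀/N) = 1194.5545/(1 + 1194.5545/68159) = 1173.9793.
Rounding up, n = 1174.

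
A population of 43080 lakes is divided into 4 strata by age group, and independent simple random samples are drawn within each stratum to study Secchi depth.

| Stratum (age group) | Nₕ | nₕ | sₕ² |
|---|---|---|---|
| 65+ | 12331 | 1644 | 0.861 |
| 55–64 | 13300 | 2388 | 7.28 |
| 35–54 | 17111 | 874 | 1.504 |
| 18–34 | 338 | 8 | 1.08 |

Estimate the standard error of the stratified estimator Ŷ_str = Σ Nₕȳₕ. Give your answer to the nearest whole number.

Var(Ŷ_str) = Σₕ Nₕ²(1 − fₕ)sₕ²/nₕ.
65+: 12331²·(1 − 1644/12331)·0.861/1644 = 69016.9.
55–64: 13300²·(1 − 2388/13300)·7.28/2388 = 442438.65.
35–54: 17111²·(1 − 874/17111)·1.504/874 = 478098.73.
18–34: 338²·(1 − 8/338)·1.08/8 = 15057.9.
Sum = 1.0046122 × 10^6.
SE = √(1.0046122 × 10^6) = 1002.

1002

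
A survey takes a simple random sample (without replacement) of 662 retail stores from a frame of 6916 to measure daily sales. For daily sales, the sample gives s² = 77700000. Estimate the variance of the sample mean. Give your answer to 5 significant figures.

Under SRS without replacement, Var(ȳ) = (1 − f)·s²/n with f = n/N = 662/6916 = 0.09572007.
Var(ȳ) = (1 − 0.09572007)·77700000/662 = 0.90427993·117371.6 = 106136.78.

106140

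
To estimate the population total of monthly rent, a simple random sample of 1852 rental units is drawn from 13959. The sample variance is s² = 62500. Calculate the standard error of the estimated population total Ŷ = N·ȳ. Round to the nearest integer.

75521

Var(Ŷ) = N²·Var(ȳ) = N²·(1 − n/N)·s²/n.
f = 1852/13959 = 0.13267426; Var(ȳ) = 0.86732574·62500/1852 = 29.269902.
Var(Ŷ) = 13959² · 29.269902 = 5.7033481 × 10^9.
SE(Ŷ) = √(5.7033481 × 10^9) = 75521.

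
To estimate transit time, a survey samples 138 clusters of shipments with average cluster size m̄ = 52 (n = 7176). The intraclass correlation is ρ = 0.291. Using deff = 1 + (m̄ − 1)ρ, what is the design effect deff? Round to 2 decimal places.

deff = 1 + (52 − 1)·0.291 = 1 + 14.841 = 15.841.

15.84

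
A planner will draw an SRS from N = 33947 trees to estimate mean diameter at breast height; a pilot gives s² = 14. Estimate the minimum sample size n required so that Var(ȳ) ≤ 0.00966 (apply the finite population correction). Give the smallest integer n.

1390

Without fpc, n₀ = s²/D = 14/0.00966 = 1449.2754.
With fpc, (1 − n/N)·s²/n ≤ D requires n ≥ n₀/(1 + n₀/N) = 1449.2754/(1 + 1449.2754/33947) = 1389.9358.
Rounding up, n = 1390.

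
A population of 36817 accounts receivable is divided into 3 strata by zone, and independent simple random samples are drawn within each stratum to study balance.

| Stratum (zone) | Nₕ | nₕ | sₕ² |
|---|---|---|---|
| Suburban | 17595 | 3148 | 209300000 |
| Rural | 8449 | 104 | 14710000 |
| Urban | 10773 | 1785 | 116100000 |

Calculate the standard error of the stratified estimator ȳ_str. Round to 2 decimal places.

Var(ȳ_str) = Σₕ Wₕ²(1 − fₕ)sₕ²/nₕ with Wₕ = Nₕ/N, N = 36817.
Suburban: Wₕ = 0.47790423; term = 0.47790423²·(1 − 0.17891446)·209300000/3148 = 12468.226.
Rural: Wₕ = 0.22948638; term = 0.22948638²·(1 − 0.01230915)·14710000/104 = 7357.2276.
Urban: Wₕ = 0.29260939; term = 0.29260939²·(1 − 0.16569201)·116100000/1785 = 4646.1896.
Sum = 24471.643.
SE = √(24471.643) = 156.43.

156.43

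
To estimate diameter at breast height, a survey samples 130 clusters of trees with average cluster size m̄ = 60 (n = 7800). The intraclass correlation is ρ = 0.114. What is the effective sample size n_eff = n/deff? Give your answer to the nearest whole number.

deff = 1 + (60 − 1)·0.114 = 1 + 6.726 = 7.726.
n_eff = 7800 / 7.726 = 1010.

1010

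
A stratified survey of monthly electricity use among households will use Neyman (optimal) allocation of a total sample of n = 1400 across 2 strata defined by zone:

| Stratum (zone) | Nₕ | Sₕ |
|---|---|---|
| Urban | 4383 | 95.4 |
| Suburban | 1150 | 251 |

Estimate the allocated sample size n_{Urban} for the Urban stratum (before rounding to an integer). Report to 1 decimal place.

828.2

Neyman allocation: nₕ = n·NₕSₕ / Σⱼ NⱼSⱼ.
Σ NⱼSⱼ = 4383·95.4 + 1150·251 = 706788.2.
n_{Urban} = 1400·4383·95.4 / 706788.2 = 828.2.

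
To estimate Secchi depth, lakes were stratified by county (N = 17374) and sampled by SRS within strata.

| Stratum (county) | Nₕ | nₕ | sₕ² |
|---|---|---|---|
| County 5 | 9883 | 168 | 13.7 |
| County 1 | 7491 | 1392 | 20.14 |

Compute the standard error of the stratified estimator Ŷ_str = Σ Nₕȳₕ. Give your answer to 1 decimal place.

Var(Ŷ_str) = Σₕ Nₕ²(1 − fₕ)sₕ²/nₕ.
County 5: 9883²·(1 − 168/9883)·13.7/168 = 7.8296597 × 10^6.
County 1: 7491²·(1 − 1392/7491)·20.14/1392 = 661026.18.
Sum = 8.4906859 × 10^6.
SE = √(8.4906859 × 10^6) = 2913.9.

2913.9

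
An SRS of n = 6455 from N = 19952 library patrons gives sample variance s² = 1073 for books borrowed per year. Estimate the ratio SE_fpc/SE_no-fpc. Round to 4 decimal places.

f = n/N = 6455/19952 = 0.32352646.
SE_no-fpc = √(s²/n) = 0.40771035; SE_fpc = √((1−f)s²/n) = 0.33533366.
Ratio = √(1−f) = 0.82248011.

0.8225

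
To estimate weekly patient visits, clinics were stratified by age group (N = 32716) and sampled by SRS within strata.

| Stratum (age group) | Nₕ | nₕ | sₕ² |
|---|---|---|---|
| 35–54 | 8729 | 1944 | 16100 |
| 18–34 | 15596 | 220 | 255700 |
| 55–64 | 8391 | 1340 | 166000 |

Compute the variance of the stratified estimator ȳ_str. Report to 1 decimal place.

267.7

Var(ȳ_str) = Σₕ Wₕ²(1 − fₕ)sₕ²/nₕ with Wₕ = Nₕ/N, N = 32716.
35–54: Wₕ = 0.26681135; term = 0.26681135²·(1 − 0.22270592)·16100/1944 = 0.45827225.
18–34: Wₕ = 0.47670864; term = 0.47670864²·(1 − 0.01410618)·255700/220 = 260.40196.
55–64: Wₕ = 0.25648001; term = 0.25648001²·(1 − 0.15969491)·166000/1340 = 6.847741.
Sum = 267.70797.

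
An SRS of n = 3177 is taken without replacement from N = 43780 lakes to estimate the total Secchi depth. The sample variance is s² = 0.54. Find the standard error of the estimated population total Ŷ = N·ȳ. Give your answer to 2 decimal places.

Var(Ŷ) = N²·Var(ȳ) = N²·(1 − n/N)·s²/n.
f = 3177/43780 = 0.07256738; Var(ȳ) = 0.92743262·0.54/3177 = 1.5763727 × 10^-4.
Var(Ŷ) = 43780² · (1.5763727 × 10^-4) = 302141.53.
SE(Ŷ) = √(302141.53) = 549.67.

549.67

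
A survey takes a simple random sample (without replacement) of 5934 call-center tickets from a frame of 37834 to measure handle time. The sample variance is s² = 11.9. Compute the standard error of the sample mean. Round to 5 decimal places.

Under SRS without replacement, Var(ȳ) = (1 − f)·s²/n with f = n/N = 5934/37834 = 0.15684305.
Var(ȳ) = (1 − 0.15684305)·11.9/5934 = 0.84315695·0.0020053927 = 0.0016908607.
SE(ȳ) = √(0.0016908607) = 0.04112.

0.04112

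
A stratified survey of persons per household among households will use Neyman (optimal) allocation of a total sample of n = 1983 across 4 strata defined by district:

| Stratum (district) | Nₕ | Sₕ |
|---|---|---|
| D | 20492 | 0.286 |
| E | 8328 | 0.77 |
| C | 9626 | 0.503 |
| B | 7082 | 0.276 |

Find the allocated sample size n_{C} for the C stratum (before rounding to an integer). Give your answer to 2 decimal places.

503.49

Neyman allocation: nₕ = n·NₕSₕ / Σⱼ NⱼSⱼ.
Σ NⱼSⱼ = 20492·0.286 + 8328·0.77 + 9626·0.503 + 7082·0.276 = 19069.782.
n_{C} = 1983·9626·0.503 / 19069.782 = 503.49.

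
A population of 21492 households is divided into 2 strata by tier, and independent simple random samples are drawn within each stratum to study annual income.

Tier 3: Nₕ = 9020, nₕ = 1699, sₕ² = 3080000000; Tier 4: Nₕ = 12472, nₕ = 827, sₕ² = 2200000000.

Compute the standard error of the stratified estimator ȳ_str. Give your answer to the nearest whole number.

1047

Var(ȳ_str) = Σₕ Wₕ²(1 − fₕ)sₕ²/nₕ with Wₕ = Nₕ/N, N = 21492.
Tier 3: Wₕ = 0.41969105; term = 0.41969105²·(1 − 0.18835920)·3080000000/1699 = 259167.55.
Tier 4: Wₕ = 0.58030895; term = 0.58030895²·(1 − 0.06630853)·2200000000/827 = 836448.3.
Sum = 1.0956159 × 10^6.
SE = √(1.0956159 × 10^6) = 1047.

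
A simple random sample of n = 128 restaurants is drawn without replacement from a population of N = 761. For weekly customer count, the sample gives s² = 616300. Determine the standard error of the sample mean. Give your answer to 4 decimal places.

Under SRS without replacement, Var(ȳ) = (1 − f)·s²/n with f = n/N = 128/761 = 0.16819974.
Var(ȳ) = (1 − 0.16819974)·616300/128 = 0.83180026·4814.8438 = 4004.9883.
SE(ȳ) = √(4004.9883) = 63.2850.

63.2850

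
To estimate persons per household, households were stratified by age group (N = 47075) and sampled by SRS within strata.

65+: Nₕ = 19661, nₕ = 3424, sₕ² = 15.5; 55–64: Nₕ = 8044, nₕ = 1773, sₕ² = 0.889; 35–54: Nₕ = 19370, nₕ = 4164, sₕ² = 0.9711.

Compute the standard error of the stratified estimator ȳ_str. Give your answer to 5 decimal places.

Var(ȳ_str) = Σₕ Wₕ²(1 − fₕ)sₕ²/nₕ with Wₕ = Nₕ/N, N = 47075.
65+: Wₕ = 0.41765268; term = 0.41765268²·(1 − 0.17415187)·15.5/3424 = 6.5212174 × 10^-4.
55–64: Wₕ = 0.17087626; term = 0.17087626²·(1 − 0.22041273)·0.889/1773 = 1.1413563 × 10^-5.
35–54: Wₕ = 0.41147106; term = 0.41147106²·(1 − 0.21497161)·0.9711/4164 = 3.0996823 × 10^-5.
Sum = 6.9453213 × 10^-4.
SE = √(6.9453213 × 10^-4) = 0.02635.

0.02635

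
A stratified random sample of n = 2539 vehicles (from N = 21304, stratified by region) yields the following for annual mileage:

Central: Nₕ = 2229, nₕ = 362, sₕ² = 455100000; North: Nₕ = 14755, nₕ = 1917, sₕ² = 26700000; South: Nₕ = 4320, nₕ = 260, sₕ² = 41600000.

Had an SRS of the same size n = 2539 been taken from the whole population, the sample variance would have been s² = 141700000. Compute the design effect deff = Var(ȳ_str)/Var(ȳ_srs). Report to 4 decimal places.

0.4785

Var(ȳ_str) = Σ Wₕ²(1−fₕ)sₕ²/nₕ with Wₕ = Nₕ/21304:
  Central: (2229/21304)²·(1−362/2229)·455100000/362 = 11527.373
  North: (14755/21304)²·(1−1917/14755)·26700000/1917 = 5813.0415
  South: (4320/21304)²·(1−260/4320)·41600000/260 = 6183.1169
  → Var(ȳ_str) = 23523.531.
Var(ȳ_srs) = (1 − 2539/21304)·141700000/2539 = 49158.041.
deff = 23523.531 / 49158.041 = 0.4785.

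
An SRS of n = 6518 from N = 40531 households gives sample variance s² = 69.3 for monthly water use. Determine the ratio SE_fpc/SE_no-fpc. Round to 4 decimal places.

0.9161

f = n/N = 6518/40531 = 0.16081518.
SE_no-fpc = √(s²/n) = 0.10311205; SE_fpc = √((1−f)s²/n) = 0.094457892.
Ratio = √(1−f) = 0.91607031.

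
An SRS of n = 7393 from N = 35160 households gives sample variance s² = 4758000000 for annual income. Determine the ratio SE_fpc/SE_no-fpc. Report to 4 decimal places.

0.8887

f = n/N = 7393/35160 = 0.21026735.
SE_no-fpc = √(s²/n) = 802.23548; SE_fpc = √((1−f)s²/n) = 712.92183.
Ratio = √(1−f) = 0.88866903.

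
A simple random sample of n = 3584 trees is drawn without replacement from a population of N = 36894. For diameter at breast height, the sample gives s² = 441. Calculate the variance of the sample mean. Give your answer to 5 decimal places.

Under SRS without replacement, Var(ȳ) = (1 − f)·s²/n with f = n/N = 3584/36894 = 0.09714317.
Var(ȳ) = (1 − 0.09714317)·441/3584 = 0.90285683·0.12304688 = 0.11109371.

0.11109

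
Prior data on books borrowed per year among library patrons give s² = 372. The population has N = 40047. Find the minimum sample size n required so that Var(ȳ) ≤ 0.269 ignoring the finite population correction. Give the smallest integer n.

1383

Without fpc, n₀ = s²/D = 372/0.269 = 1382.8996.
Rounding up, n = 1383.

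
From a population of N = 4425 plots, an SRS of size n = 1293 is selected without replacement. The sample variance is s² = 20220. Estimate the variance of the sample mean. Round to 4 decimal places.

Under SRS without replacement, Var(ȳ) = (1 − f)·s²/n with f = n/N = 1293/4425 = 0.29220339.
Var(ȳ) = (1 − 0.29220339)·20220/1293 = 0.70779661·15.638051 = 11.06856.

11.0686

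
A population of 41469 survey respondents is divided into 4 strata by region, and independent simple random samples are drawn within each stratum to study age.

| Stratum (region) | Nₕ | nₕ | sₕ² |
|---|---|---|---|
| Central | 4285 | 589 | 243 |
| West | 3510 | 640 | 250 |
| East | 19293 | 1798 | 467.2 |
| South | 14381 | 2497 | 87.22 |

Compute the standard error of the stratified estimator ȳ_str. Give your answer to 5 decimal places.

0.24609

Var(ȳ_str) = Σₕ Wₕ²(1 − fₕ)sₕ²/nₕ with Wₕ = Nₕ/N, N = 41469.
Central: Wₕ = 0.10333020; term = 0.10333020²·(1 − 0.13745624)·243/589 = 0.0037995017.
West: Wₕ = 0.08464154; term = 0.08464154²·(1 − 0.18233618)·250/640 = 0.0022882418.
East: Wₕ = 0.46523909; term = 0.46523909²·(1 − 0.09319442)·467.2/1798 = 0.051001122.
South: Wₕ = 0.34678917; term = 0.34678917²·(1 − 0.17363188)·87.22/2497 = 0.0034713799.
Sum = 0.060560245.
SE = √(0.060560245) = 0.24609.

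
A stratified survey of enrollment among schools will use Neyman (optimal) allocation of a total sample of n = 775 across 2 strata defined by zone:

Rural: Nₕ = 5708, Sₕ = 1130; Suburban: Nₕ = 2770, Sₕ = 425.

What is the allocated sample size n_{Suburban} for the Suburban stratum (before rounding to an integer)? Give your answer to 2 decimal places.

119.62

Neyman allocation: nₕ = n·NₕSₕ / Σⱼ NⱼSⱼ.
Σ NⱼSⱼ = 5708·1130 + 2770·425 = 7.62729 × 10^6.
n_{Suburban} = 775·2770·425 / (7.62729 × 10^6) = 119.62.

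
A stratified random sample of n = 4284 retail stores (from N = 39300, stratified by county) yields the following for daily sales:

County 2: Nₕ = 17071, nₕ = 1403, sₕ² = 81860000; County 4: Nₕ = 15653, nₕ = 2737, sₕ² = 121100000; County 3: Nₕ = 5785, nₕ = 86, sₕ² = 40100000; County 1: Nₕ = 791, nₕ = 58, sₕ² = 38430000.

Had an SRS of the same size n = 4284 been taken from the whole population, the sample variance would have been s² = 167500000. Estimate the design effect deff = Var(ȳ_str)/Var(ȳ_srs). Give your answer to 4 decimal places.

Var(ȳ_str) = Σ Wₕ²(1−fₕ)sₕ²/nₕ with Wₕ = Nₕ/39300:
  County 2: (17071/39300)²·(1−1403/17071)·81860000/1403 = 10104.19
  County 4: (15653/39300)²·(1−2737/15653)·121100000/2737 = 5791.7508
  County 3: (5785/39300)²·(1−86/5785)·40100000/86 = 9953.2025
  County 1: (791/39300)²·(1−58/791)·38430000/58 = 248.73549
  → Var(ȳ_str) = 26097.879.
Var(ȳ_srs) = (1 − 4284/39300)·167500000/4284 = 34836.886.
deff = 26097.879 / 34836.886 = 0.7491.

0.7491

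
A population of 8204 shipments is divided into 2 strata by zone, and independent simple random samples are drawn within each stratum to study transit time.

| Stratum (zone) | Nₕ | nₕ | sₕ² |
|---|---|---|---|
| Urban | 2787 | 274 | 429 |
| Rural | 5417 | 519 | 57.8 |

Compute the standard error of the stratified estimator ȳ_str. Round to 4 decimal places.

0.4548

Var(ȳ_str) = Σₕ Wₕ²(1 − fₕ)sₕ²/nₕ with Wₕ = Nₕ/N, N = 8204.
Urban: Wₕ = 0.33971234; term = 0.33971234²·(1 − 0.09831360)·429/274 = 0.16292393.
Rural: Wₕ = 0.66028766; term = 0.66028766²·(1 − 0.09580949)·57.8/519 = 0.043902252.
Sum = 0.20682618.
SE = √(0.20682618) = 0.4548.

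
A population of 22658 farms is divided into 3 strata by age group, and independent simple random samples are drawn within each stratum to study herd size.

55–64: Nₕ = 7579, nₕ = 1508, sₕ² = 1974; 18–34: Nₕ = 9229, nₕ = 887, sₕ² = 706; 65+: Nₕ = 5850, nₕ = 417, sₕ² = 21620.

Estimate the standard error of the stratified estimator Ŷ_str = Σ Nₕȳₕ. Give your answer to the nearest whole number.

42064

Var(Ŷ_str) = Σₕ Nₕ²(1 − fₕ)sₕ²/nₕ.
55–64: 7579²·(1 − 1508/7579)·1974/1508 = 6.0230705 × 10^7.
18–34: 9229²·(1 − 887/9229)·706/887 = 6.1278188 × 10^7.
65+: 5850²·(1 − 417/5850)·21620/417 = 1.6478406 × 10^9.
Sum = 1.7693495 × 10^9.
SE = √(1.7693495 × 10^9) = 42064.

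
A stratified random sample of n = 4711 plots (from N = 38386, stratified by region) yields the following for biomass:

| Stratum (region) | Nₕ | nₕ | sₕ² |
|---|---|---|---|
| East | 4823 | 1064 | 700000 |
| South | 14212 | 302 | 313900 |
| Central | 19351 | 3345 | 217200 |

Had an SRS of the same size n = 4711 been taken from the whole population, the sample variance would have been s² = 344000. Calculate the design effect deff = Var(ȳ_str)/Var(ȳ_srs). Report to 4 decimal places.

Var(ȳ_str) = Σ Wₕ²(1−fₕ)sₕ²/nₕ with Wₕ = Nₕ/38386:
  East: (4823/38386)²·(1−1064/4823)·700000/1064 = 8.0946911
  South: (14212/38386)²·(1−302/14212)·313900/302 = 139.45079
  Central: (19351/38386)²·(1−3345/19351)·217200/3345 = 13.649106
  → Var(ȳ_str) = 161.19459.
Var(ȳ_srs) = (1 − 4711/38386)·344000/4711 = 64.05899.
deff = 161.19459 / 64.05899 = 2.5163.

2.5163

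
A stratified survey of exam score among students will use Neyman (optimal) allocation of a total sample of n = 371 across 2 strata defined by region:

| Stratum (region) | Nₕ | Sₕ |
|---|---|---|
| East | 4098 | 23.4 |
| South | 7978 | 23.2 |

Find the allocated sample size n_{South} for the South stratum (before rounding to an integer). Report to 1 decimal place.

244.4

Neyman allocation: nₕ = n·NₕSₕ / Σⱼ NⱼSⱼ.
Σ NⱼSⱼ = 4098·23.4 + 7978·23.2 = 280982.8.
n_{South} = 371·7978·23.2 / 280982.8 = 244.4.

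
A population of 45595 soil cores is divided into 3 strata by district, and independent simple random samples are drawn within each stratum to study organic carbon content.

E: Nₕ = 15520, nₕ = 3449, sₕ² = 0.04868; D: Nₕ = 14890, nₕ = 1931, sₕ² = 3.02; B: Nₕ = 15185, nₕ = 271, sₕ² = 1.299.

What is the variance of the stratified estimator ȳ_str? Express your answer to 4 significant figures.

6.686 × 10^-4

Var(ȳ_str) = Σₕ Wₕ²(1 − fₕ)sₕ²/nₕ with Wₕ = Nₕ/N, N = 45595.
E: Wₕ = 0.34038820; term = 0.34038820²·(1 − 0.22222938)·0.04868/3449 = 1.2719145 × 10^-6.
D: Wₕ = 0.32657090; term = 0.32657090²·(1 − 0.12968435)·3.02/1931 = 1.4516316 × 10^-4.
B: Wₕ = 0.33304090; term = 0.33304090²·(1 − 0.01784656)·1.299/271 = 5.2217293 × 10^-4.
Sum = 6.68608 × 10^-4.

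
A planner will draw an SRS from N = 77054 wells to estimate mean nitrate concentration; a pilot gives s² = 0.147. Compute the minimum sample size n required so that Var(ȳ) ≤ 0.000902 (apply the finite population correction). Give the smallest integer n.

Without fpc, n₀ = s²/D = 0.147/0.000902 = 162.9712.
With fpc, (1 − n/N)·s²/n ≤ D requires n ≥ n₀/(1 + n₀/N) = 162.9712/(1 + 162.9712/77054) = 162.6272.
Rounding up, n = 163.

163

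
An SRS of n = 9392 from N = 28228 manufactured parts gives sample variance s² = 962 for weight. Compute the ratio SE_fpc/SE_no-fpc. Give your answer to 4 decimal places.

0.8169

f = n/N = 9392/28228 = 0.33271929.
SE_no-fpc = √(s²/n) = 0.32004312; SE_fpc = √((1−f)s²/n) = 0.26143443.
Ratio = √(1−f) = 0.81687252.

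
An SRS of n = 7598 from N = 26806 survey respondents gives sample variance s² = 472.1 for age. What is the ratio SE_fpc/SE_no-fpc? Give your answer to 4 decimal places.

f = n/N = 7598/26806 = 0.28344401.
SE_no-fpc = √(s²/n) = 0.24926847; SE_fpc = √((1−f)s²/n) = 0.21100484.
Ratio = √(1−f) = 0.84649631.

0.8465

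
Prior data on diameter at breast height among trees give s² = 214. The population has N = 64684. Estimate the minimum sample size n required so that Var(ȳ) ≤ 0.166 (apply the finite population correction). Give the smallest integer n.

1264

Without fpc, n₀ = s²/D = 214/0.166 = 1289.1566.
With fpc, (1 − n/N)·s²/n ≤ D requires n ≥ n₀/(1 + n₀/N) = 1289.1566/(1 + 1289.1566/64684) = 1263.9657.
Rounding up, n = 1264.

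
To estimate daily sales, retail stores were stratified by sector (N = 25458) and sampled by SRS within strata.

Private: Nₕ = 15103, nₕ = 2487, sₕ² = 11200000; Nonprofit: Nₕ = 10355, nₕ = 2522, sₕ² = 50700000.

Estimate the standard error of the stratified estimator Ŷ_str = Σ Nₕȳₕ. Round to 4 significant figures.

Var(Ŷ_str) = Σₕ Nₕ²(1 − fₕ)sₕ²/nₕ.
Private: 15103²·(1 − 2487/15103)·11200000/2487 = 8.5807874 × 10^11.
Nonprofit: 10355²·(1 − 2522/10355)·50700000/2522 = 1.6305762 × 10^12.
Sum = 2.4886549 × 10^12.
SE = √(2.4886549 × 10^12) = 1.578 × 10^6.

1.578 × 10^6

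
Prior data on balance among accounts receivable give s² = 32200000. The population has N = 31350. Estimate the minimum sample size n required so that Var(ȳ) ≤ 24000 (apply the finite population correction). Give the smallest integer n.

Without fpc, n₀ = s²/D = 32200000/24000 = 1341.6667.
With fpc, (1 − n/N)·s²/n ≤ D requires n ≥ n₀/(1 + n₀/N) = 1341.6667/(1 + 1341.6667/31350) = 1286.6047.
Rounding up, n = 1287.

1287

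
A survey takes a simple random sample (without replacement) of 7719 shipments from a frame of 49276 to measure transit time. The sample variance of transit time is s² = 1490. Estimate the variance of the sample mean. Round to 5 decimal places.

0.16279

Under SRS without replacement, Var(ȳ) = (1 − f)·s²/n with f = n/N = 7719/49276 = 0.15664827.
Var(ȳ) = (1 − 0.15664827)·1490/7719 = 0.84335173·0.19303019 = 0.16279234.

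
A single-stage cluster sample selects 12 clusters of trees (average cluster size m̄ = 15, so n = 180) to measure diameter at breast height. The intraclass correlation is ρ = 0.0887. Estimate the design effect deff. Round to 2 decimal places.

2.24

deff = 1 + (15 − 1)·0.0887 = 1 + 1.2418 = 2.2418.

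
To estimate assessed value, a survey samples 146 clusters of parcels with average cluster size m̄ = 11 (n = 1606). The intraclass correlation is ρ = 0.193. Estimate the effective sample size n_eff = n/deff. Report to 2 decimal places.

548.12

deff = 1 + (11 − 1)·0.193 = 1 + 1.93 = 2.93.
n_eff = 1606 / 2.93 = 548.12.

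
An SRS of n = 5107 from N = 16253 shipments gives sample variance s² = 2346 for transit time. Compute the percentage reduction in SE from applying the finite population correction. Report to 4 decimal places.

17.1881

f = n/N = 5107/16253 = 0.31421891.
SE_no-fpc = √(s²/n) = 0.67776802; SE_fpc = √((1−f)s²/n) = 0.56127258.
Ratio = √(1−f) = 0.82811901. Reduction = 100·(1 − 0.82811901) = 17.1881%.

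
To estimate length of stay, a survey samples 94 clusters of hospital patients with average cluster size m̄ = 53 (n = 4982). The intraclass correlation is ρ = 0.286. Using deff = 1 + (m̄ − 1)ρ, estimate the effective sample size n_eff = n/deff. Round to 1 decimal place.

deff = 1 + (53 − 1)·0.286 = 1 + 14.872 = 15.872.
n_eff = 4982 / 15.872 = 313.9.

313.9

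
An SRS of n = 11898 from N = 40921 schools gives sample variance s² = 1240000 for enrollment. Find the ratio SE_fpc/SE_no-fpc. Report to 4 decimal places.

f = n/N = 11898/40921 = 0.29075536.
SE_no-fpc = √(s²/n) = 10.20878; SE_fpc = √((1−f)s²/n) = 8.5974942.
Ratio = √(1−f) = 0.84216664.

0.8422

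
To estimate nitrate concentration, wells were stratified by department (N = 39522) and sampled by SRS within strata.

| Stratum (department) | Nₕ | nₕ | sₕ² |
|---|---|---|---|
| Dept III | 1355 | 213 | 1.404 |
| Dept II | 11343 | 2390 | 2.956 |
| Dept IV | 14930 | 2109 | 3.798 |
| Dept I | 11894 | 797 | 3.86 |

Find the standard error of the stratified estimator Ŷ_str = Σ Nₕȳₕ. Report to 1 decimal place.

1058.2

Var(Ŷ_str) = Σₕ Nₕ²(1 − fₕ)sₕ²/nₕ.
Dept III: 1355²·(1 − 213/1355)·1.404/213 = 10199.829.
Dept II: 11343²·(1 − 2390/11343)·2.956/2390 = 125603.88.
Dept IV: 14930²·(1 − 2109/14930)·3.798/2109 = 344714.93.
Dept I: 11894²·(1 − 797/11894)·3.86/797 = 639237.88.
Sum = 1.1197565 × 10^6.
SE = √(1.1197565 × 10^6) = 1058.2.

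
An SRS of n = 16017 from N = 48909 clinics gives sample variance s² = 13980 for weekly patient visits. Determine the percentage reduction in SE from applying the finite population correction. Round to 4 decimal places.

f = n/N = 16017/48909 = 0.32748574.
SE_no-fpc = √(s²/n) = 0.93424977; SE_fpc = √((1−f)s²/n) = 0.7661499.
Ratio = √(1−f) = 0.82006967. Reduction = 100·(1 − 0.82006967) = 17.9930%.

17.9930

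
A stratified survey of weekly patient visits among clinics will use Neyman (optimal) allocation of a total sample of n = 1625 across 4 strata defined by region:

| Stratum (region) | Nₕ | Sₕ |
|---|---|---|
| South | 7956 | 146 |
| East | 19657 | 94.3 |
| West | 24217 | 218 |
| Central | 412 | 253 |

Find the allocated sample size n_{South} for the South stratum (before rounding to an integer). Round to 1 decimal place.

Neyman allocation: nₕ = n·NₕSₕ / Σⱼ NⱼSⱼ.
Σ NⱼSⱼ = 7956·146 + 19657·94.3 + 24217·218 + 412·253 = 8.3987731 × 10^6.
n_{South} = 1625·7956·146 / (8.3987731 × 10^6) = 224.7.

224.7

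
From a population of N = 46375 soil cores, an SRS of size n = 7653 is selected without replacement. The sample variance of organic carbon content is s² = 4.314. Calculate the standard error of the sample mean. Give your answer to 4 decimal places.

Under SRS without replacement, Var(ȳ) = (1 − f)·s²/n with f = n/N = 7653/46375 = 0.16502426.
Var(ȳ) = (1 − 0.16502426)·4.314/7653 = 0.83497574·5.6370051 × 10^-4 = 4.7067625 × 10^-4.
SE(ȳ) = √(4.7067625 × 10^-4) = 0.0217.

0.0217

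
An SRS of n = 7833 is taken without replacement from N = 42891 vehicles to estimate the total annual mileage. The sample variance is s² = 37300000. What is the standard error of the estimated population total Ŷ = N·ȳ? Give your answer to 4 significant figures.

2.676 × 10^6

Var(Ŷ) = N²·Var(ȳ) = N²·(1 − n/N)·s²/n.
f = 7833/42891 = 0.18262573; Var(ȳ) = 0.81737427·37300000/7833 = 3892.2584.
Var(Ŷ) = 42891² · 3892.2584 = 7.160346 × 10^12.
SE(Ŷ) = √(7.160346 × 10^12) = 2.676 × 10^6.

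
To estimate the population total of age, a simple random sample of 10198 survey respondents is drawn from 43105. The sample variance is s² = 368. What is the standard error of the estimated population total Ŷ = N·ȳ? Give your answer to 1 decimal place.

Var(Ŷ) = N²·Var(ȳ) = N²·(1 − n/N)·s²/n.
f = 10198/43105 = 0.23658508; Var(ȳ) = 0.76341492·368/10198 = 0.027548214.
Var(Ŷ) = 43105² · 0.027548214 = 5.1185712 × 10^7.
SE(Ŷ) = √(5.1185712 × 10^7) = 7154.4.

7154.4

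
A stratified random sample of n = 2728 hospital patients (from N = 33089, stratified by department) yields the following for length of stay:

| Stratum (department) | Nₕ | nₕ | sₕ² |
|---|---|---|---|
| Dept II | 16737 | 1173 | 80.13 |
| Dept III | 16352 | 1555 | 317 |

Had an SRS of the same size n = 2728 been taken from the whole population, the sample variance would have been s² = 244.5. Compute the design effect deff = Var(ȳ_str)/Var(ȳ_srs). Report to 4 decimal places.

0.7455

Var(ȳ_str) = Σ Wₕ²(1−fₕ)sₕ²/nₕ with Wₕ = Nₕ/33089:
  Dept II: (16737/33089)²·(1−1173/16737)·80.13/1173 = 0.016252818
  Dept III: (16352/33089)²·(1−1555/16352)·317/1555 = 0.045051176
  → Var(ȳ_str) = 0.061303994.
Var(ȳ_srs) = (1 − 2728/33089)·244.5/2728 = 0.082236937.
deff = 0.061303994 / 0.082236937 = 0.7455.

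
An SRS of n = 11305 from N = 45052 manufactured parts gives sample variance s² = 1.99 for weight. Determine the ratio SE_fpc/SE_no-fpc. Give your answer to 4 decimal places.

0.8655

f = n/N = 11305/45052 = 0.25093226.
SE_no-fpc = √(s²/n) = 0.013267566; SE_fpc = √((1−f)s²/n) = 0.011482906.
Ratio = √(1−f) = 0.86548700.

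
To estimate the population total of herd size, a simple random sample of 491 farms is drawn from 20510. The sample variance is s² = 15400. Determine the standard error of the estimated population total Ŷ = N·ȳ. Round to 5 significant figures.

Var(Ŷ) = N²·Var(ȳ) = N²·(1 − n/N)·s²/n.
f = 491/20510 = 0.02393954; Var(ȳ) = 0.97606046·15400/491 = 30.613709.
Var(Ŷ) = 20510² · 30.613709 = 1.2877966 × 10^10.
SE(Ŷ) = √(1.2877966 × 10^10) = 113480.

113480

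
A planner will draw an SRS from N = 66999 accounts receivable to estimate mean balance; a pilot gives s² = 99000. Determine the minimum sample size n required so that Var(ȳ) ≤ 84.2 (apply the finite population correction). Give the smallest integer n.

Without fpc, n₀ = s²/D = 99000/84.2 = 1175.7720.
With fpc, (1 − n/N)·s²/n ≤ D requires n ≥ n₀/(1 + n₀/N) = 1175.7720/(1 + 1175.7720/66999) = 1155.4941.
Rounding up, n = 1156.

1156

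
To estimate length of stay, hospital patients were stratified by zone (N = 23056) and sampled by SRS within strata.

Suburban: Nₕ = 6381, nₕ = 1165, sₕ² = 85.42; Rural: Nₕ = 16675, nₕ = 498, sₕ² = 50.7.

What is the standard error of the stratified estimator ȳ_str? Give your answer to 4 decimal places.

Var(ȳ_str) = Σₕ Wₕ²(1 − fₕ)sₕ²/nₕ with Wₕ = Nₕ/N, N = 23056.
Suburban: Wₕ = 0.27676093; term = 0.27676093²·(1 − 0.18257326)·85.42/1165 = 0.0045908388.
Rural: Wₕ = 0.72323907; term = 0.72323907²·(1 − 0.02986507)·50.7/498 = 0.051662393.
Sum = 0.056253232.
SE = √(0.056253232) = 0.2372.

0.2372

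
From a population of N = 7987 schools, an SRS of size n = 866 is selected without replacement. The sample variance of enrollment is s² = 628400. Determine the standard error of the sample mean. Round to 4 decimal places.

Under SRS without replacement, Var(ȳ) = (1 − f)·s²/n with f = n/N = 866/7987 = 0.10842619.
Var(ȳ) = (1 − 0.10842619)·628400/866 = 0.89157381·725.6351 = 646.95725.
SE(ȳ) = √(646.95725) = 25.4354.

25.4354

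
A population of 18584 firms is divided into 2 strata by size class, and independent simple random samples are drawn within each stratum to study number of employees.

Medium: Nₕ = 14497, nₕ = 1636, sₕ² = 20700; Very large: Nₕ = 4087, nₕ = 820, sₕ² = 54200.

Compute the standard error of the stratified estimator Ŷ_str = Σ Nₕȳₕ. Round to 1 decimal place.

56935.2

Var(Ŷ_str) = Σₕ Nₕ²(1 − fₕ)sₕ²/nₕ.
Medium: 14497²·(1 − 1636/14497)·20700/1636 = 2.3590651 × 10^9.
Very large: 4087²·(1 − 820/4087)·54200/820 = 8.8254977 × 10^8.
Sum = 3.2416149 × 10^9.
SE = √(3.2416149 × 10^9) = 56935.2.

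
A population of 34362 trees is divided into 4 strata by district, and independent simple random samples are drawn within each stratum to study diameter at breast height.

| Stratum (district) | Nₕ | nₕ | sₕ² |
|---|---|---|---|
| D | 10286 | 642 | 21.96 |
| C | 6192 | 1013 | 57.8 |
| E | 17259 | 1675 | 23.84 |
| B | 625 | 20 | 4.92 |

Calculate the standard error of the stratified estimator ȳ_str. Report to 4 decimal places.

Var(ȳ_str) = Σₕ Wₕ²(1 − fₕ)sₕ²/nₕ with Wₕ = Nₕ/N, N = 34362.
D: Wₕ = 0.29934230; term = 0.29934230²·(1 − 0.06241493)·21.96/642 = 0.0028737181.
C: Wₕ = 0.18019906; term = 0.18019906²·(1 − 0.16359819)·57.8/1013 = 0.001549667.
E: Wₕ = 0.50226995; term = 0.50226995²·(1 − 0.09705081)·23.84/1675 = 0.0032421204.
B: Wₕ = 0.01818870; term = 0.01818870²·(1 − 0.03200000)·4.92/20 = 7.8779575 × 10^-5.
Sum = 0.0077442851.
SE = √(0.0077442851) = 0.0880.

0.0880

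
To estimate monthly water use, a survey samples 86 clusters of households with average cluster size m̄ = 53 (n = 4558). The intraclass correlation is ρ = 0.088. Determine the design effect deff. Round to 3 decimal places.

deff = 1 + (53 − 1)·0.088 = 1 + 4.576 = 5.576.

5.576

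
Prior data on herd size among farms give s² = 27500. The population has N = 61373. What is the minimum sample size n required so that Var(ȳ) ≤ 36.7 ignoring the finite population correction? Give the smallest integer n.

Without fpc, n₀ = s²/D = 27500/36.7 = 749.3188.
Rounding up, n = 750.

750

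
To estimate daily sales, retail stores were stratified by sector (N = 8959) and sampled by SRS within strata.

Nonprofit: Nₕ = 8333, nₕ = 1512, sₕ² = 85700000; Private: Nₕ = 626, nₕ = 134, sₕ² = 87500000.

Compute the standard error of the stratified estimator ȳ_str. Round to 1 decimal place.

Var(ȳ_str) = Σₕ Wₕ²(1 − fₕ)sₕ²/nₕ with Wₕ = Nₕ/N, N = 8959.
Nonprofit: Wₕ = 0.93012613; term = 0.93012613²·(1 − 0.18144726)·85700000/1512 = 40138.338.
Private: Wₕ = 0.06987387; term = 0.06987387²·(1 − 0.21405751)·87500000/134 = 2505.6685.
Sum = 42644.007.
SE = √(42644.007) = 206.5.

206.5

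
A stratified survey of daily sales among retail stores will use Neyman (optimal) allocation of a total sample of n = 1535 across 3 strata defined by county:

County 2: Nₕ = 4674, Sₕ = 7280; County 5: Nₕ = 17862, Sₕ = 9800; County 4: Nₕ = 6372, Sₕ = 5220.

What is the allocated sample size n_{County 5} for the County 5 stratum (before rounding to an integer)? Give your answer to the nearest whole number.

Neyman allocation: nₕ = n·NₕSₕ / Σⱼ NⱼSⱼ.
Σ NⱼSⱼ = 4674·7280 + 17862·9800 + 6372·5220 = 2.4233616 × 10^8.
n_{County 5} = 1535·17862·9800 / (2.4233616 × 10^8) = 1109.

1109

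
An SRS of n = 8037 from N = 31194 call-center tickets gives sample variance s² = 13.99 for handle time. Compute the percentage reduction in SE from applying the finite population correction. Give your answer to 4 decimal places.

13.8400

f = n/N = 8037/31194 = 0.25764570.
SE_no-fpc = √(s²/n) = 0.041721688; SE_fpc = √((1−f)s²/n) = 0.0359474.
Ratio = √(1−f) = 0.86159985. Reduction = 100·(1 − 0.86159985) = 13.8400%.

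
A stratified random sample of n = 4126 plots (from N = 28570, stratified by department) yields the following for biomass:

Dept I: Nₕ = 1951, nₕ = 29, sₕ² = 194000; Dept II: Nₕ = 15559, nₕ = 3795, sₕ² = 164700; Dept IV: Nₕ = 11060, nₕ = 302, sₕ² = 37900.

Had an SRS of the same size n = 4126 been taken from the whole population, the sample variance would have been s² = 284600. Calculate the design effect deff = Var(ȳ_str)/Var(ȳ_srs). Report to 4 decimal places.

0.9956

Var(ȳ_str) = Σ Wₕ²(1−fₕ)sₕ²/nₕ with Wₕ = Nₕ/28570:
  Dept I: (1951/28570)²·(1−29/1951)·194000/29 = 30.732218
  Dept II: (15559/28570)²·(1−3795/15559)·164700/3795 = 9.7319089
  Dept IV: (11060/28570)²·(1−302/11060)·37900/302 = 18.293569
  → Var(ȳ_str) = 58.757696.
Var(ȳ_srs) = (1 − 4126/28570)·284600/4126 = 59.01572.
deff = 58.757696 / 59.01572 = 0.9956.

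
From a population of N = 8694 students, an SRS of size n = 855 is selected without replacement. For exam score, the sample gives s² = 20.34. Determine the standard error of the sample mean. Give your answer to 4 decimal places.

0.1465

Under SRS without replacement, Var(ȳ) = (1 − f)·s²/n with f = n/N = 855/8694 = 0.09834369.
Var(ȳ) = (1 − 0.09834369)·20.34/855 = 0.90165631·0.023789474 = 0.021449929.
SE(ȳ) = √(0.021449929) = 0.1465.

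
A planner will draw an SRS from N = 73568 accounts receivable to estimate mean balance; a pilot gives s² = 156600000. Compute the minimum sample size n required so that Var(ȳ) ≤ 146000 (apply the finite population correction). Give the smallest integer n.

1058

Without fpc, n₀ = s²/D = 156600000/146000 = 1072.6027.
With fpc, (1 − n/N)·s²/n ≤ D requires n ≥ n₀/(1 + n₀/N) = 1072.6027/(1 + 1072.6027/73568) = 1057.1892.
Rounding up, n = 1058.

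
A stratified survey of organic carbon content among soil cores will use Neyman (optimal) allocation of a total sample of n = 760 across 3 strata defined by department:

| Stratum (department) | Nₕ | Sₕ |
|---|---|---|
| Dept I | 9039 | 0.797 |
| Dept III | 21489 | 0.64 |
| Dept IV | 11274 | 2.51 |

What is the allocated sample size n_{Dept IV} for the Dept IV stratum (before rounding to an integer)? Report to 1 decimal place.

436.6

Neyman allocation: nₕ = n·NₕSₕ / Σⱼ NⱼSⱼ.
Σ NⱼSⱼ = 9039·0.797 + 21489·0.64 + 11274·2.51 = 49254.783.
n_{Dept IV} = 760·11274·2.51 / 49254.783 = 436.6.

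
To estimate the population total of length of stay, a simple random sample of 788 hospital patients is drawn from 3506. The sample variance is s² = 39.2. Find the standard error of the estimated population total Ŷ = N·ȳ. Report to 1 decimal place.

688.5

Var(Ŷ) = N²·Var(ȳ) = N²·(1 − n/N)·s²/n.
f = 788/3506 = 0.22475756; Var(ȳ) = 0.77524244·39.2/788 = 0.03856536.
Var(Ŷ) = 3506² · 0.03856536 = 474046.79.
SE(Ŷ) = √(474046.79) = 688.5.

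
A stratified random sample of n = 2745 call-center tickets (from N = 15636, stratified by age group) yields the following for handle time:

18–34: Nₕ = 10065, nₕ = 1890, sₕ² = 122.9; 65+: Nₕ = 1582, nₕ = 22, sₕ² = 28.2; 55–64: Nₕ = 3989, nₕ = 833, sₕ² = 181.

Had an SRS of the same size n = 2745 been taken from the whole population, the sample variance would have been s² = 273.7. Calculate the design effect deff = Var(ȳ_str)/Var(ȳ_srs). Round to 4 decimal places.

0.5597

Var(ȳ_str) = Σ Wₕ²(1−fₕ)sₕ²/nₕ with Wₕ = Nₕ/15636:
  18–34: (10065/15636)²·(1−1890/10065)·122.9/1890 = 0.021884685
  65+: (1582/15636)²·(1−22/1582)·28.2/22 = 0.012939163
  55–64: (3989/15636)²·(1−833/3989)·181/833 = 0.011188794
  → Var(ȳ_str) = 0.046012642.
Var(ȳ_srs) = (1 − 2745/15636)·273.7/2745 = 0.082204084.
deff = 0.046012642 / 0.082204084 = 0.5597.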